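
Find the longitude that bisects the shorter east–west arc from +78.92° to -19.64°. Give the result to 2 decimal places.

+29.64°

Signed shortest Δλ from +78.92° to -19.64° is -98.56°.
Midpoint longitude = +78.92° + (-98.56°)/2 = +78.92° − 49.28° = +29.64°.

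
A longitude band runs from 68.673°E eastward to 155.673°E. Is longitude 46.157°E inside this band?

Band width going east from +68.673° to +155.673°: ((155.673 − 68.673) mod 360) = 87.000°.
Offset of +46.157° east of the west edge: ((46.157 − 68.673) mod 360) = 337.484°.
337.484° > 87.000° ⇒ outside.

No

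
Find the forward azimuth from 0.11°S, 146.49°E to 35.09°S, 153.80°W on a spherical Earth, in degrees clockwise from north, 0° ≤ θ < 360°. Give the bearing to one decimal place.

129.1°

Δλ = -153.80 − 146.49 = -300.29°; wrapped into (−180°, 180°]: 59.71°.
θ = atan2( sin Δλ · cos φ₂ , cos φ₁ · sin φ₂ − sin φ₁ · cos φ₂ · cos Δλ )
  = atan2(0.70655, -0.57407) = 129.094° → normalised to [0°, 360°): 129.094°.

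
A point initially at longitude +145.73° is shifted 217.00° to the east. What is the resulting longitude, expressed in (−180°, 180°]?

Start at +145.73°; shift +217.00° → +362.73°.
+362.73° lies outside (−180°, 180°]; subtract 360° → +2.73°.

+2.73°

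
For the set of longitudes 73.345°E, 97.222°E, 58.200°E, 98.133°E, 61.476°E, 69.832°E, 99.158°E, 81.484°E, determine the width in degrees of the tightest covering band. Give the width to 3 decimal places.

40.958°

Sort the longitudes: +58.200°, +61.476°, +69.832°, +73.345°, +81.484°, +97.222°, +98.133°, +99.158°.
Eastward gaps between consecutive values (wrapping around): 3.276°, 8.356°, 3.513°, 8.139°, 15.738°, 0.911°, 1.025°, 319.042°.
Largest gap = 319.042° ⇒ minimal covering band is its complement: 360° − 319.042° = 40.958°.
Band runs from +58.200° eastward to +99.158°.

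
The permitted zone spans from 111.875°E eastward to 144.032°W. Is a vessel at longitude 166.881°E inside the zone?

Band width going east from +111.875° to -144.032°: ((-144.032 − 111.875) mod 360) = 104.093°.
Offset of +166.881° east of the west edge: ((166.881 − 111.875) mod 360) = 55.006°.
55.006° ≤ 104.093° ⇒ inside.

Yes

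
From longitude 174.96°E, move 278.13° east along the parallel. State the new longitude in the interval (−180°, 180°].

93.09°E

Start at +174.96°; shift +278.13° → +453.09°.
+453.09° lies outside (−180°, 180°]; subtract 360° → +93.09°.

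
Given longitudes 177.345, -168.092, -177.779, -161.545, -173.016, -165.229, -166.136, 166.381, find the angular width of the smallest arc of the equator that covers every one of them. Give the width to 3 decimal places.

Sort the longitudes: -177.779°, -173.016°, -168.092°, -166.136°, -165.229°, -161.545°, +166.381°, +177.345°.
Eastward gaps between consecutive values (wrapping around): 4.763°, 4.924°, 1.956°, 0.907°, 3.684°, 327.926°, 10.964°, 4.876°.
Largest gap = 327.926° ⇒ minimal covering band is its complement: 360° − 327.926° = 32.074°.
Band runs from +166.381° eastward to -161.545°, crossing the antimeridian.

32.074°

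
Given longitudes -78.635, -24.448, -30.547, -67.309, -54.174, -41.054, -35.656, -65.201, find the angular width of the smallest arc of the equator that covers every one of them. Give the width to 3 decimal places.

54.187°

Sort the longitudes: -78.635°, -67.309°, -65.201°, -54.174°, -41.054°, -35.656°, -30.547°, -24.448°.
Eastward gaps between consecutive values (wrapping around): 11.326°, 2.108°, 11.027°, 13.120°, 5.398°, 5.109°, 6.099°, 305.813°.
Largest gap = 305.813° ⇒ minimal covering band is its complement: 360° − 305.813° = 54.187°.
Band runs from -78.635° eastward to -24.448°.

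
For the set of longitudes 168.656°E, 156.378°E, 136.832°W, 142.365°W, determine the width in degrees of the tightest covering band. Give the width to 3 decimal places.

Sort the longitudes: -142.365°, -136.832°, +156.378°, +168.656°.
Eastward gaps between consecutive values (wrapping around): 5.533°, 293.210°, 12.278°, 48.979°.
Largest gap = 293.210° ⇒ minimal covering band is its complement: 360° − 293.210° = 66.790°.
Band runs from +156.378° eastward to -136.832°, crossing the antimeridian.

66.790°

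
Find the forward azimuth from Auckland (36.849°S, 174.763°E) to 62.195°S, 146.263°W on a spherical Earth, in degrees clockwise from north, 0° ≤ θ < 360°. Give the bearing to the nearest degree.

Δλ = -146.263 − 174.763 = -321.026°; wrapped into (−180°, 180°]: 38.974°.
θ = atan2( sin Δλ · cos φ₂ , cos φ₁ · sin φ₂ − sin φ₁ · cos φ₂ · cos Δλ )
  = atan2(0.29339, -0.49035) = 149.106° → normalised to [0°, 360°): 149.106°.

149°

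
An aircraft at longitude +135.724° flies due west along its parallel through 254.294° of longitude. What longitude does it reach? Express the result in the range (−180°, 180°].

-118.570°

Start at +135.724°; shift −254.294° → -118.570°.
-118.570° already lies in (−180°, 180°].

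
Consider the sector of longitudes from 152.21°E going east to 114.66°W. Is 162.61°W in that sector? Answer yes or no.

Band width going east from +152.21° to -114.66°: ((-114.66 − 152.21) mod 360) = 93.13°.
Offset of -162.61° east of the west edge: ((-162.61 − 152.21) mod 360) = 45.18°.
45.18° ≤ 93.13° ⇒ inside.

Yes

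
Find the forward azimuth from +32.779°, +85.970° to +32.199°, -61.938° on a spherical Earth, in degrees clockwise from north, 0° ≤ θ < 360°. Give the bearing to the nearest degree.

Δλ = -61.938 − 85.970 = -147.908°.
θ = atan2( sin Δλ · cos φ₂ , cos φ₁ · sin φ₂ − sin φ₁ · cos φ₂ · cos Δλ )
  = atan2(-0.44957, 0.83614) = -28.266° → normalised to [0°, 360°): 331.734°.

332°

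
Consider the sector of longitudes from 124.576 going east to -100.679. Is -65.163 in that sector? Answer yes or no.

No

Band width going east from +124.576° to -100.679°: ((-100.679 − 124.576) mod 360) = 134.745°.
Offset of -65.163° east of the west edge: ((-65.163 − 124.576) mod 360) = 170.261°.
170.261° > 134.745° ⇒ outside.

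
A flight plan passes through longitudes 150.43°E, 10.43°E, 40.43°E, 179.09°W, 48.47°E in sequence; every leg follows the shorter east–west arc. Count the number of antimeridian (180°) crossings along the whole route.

2

Leg 1: +150.43° → +10.43°, shortest Δλ = -140.0° (west) — does not cross 180°.
Leg 2: +10.43° → +40.43°, shortest Δλ = 30.0° (east) — does not cross 180°.
Leg 3: +40.43° → -179.09°, shortest Δλ = 140.48° (east) — crosses 180°.
Leg 4: -179.09° → +48.47°, shortest Δλ = -132.44° (west) — crosses 180°.
Total crossings: 2.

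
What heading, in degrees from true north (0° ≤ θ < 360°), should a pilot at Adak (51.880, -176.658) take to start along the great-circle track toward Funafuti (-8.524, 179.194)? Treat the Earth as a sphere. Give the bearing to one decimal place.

Δλ = 179.194 − -176.658 = 355.852°; wrapped into (−180°, 180°]: -4.148°.
θ = atan2( sin Δλ · cos φ₂ , cos φ₁ · sin φ₂ − sin φ₁ · cos φ₂ · cos Δλ )
  = atan2(-0.07153, -0.86749) = -175.286° → normalised to [0°, 360°): 184.714°.

184.7°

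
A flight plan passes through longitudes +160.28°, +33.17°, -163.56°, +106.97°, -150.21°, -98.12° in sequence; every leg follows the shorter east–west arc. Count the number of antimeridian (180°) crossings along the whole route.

3

Leg 1: +160.28° → +33.17°, shortest Δλ = -127.11° (west) — does not cross 180°.
Leg 2: +33.17° → -163.56°, shortest Δλ = 163.27° (east) — crosses 180°.
Leg 3: -163.56° → +106.97°, shortest Δλ = -89.47° (west) — crosses 180°.
Leg 4: +106.97° → -150.21°, shortest Δλ = 102.82° (east) — crosses 180°.
Leg 5: -150.21° → -98.12°, shortest Δλ = 52.09° (east) — does not cross 180°.
Total crossings: 3.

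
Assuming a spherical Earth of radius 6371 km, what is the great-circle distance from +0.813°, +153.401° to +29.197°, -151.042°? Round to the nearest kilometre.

6667 km

Δλ = -151.042 − 153.401 = -304.443°; wrapped into (−180°, 180°]: 55.557°.
Δφ = 29.197 − 0.813 = 28.384°.
a = sin²(Δφ/2) + cos φ₁ · cos φ₂ · sin²(Δλ/2) = 0.249701.
c = 2·atan2(√a, √(1−a)) = 1.04651 rad → d = 6371·c ≈ 6667.29 km.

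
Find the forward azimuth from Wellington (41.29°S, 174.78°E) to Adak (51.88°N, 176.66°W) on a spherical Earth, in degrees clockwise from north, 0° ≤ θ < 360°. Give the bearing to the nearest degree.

5°

Δλ = -176.66 − 174.78 = -351.44°; wrapped into (−180°, 180°]: 8.56°.
θ = atan2( sin Δλ · cos φ₂ , cos φ₁ · sin φ₂ − sin φ₁ · cos φ₂ · cos Δλ )
  = atan2(0.09188, 0.99393) = 5.282° → normalised to [0°, 360°): 5.282°.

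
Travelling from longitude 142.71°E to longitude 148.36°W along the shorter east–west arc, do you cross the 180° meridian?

Naïve |-148.36 − 142.71| = 291.07° > 180°, so the shorter arc goes the other way round — across 180°.
Signed shortest Δλ = ((-148.36 − 142.71 + 180) mod 360) − 180 = 68.93°.
Going east by 68.93° from +142.71° passes through 180° before reaching -148.36°.

Yes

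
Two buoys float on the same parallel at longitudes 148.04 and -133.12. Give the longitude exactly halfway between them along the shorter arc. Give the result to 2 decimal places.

-172.54°

Signed shortest Δλ from +148.04° to -133.12° is +78.84°.
Midpoint longitude = +148.04° + (+78.84°)/2 = +148.04° + 39.42° = +187.46°.
Normalise into (−180°, 180°]: -172.54°.
(The naïve average (+148.04 + -133.12)/2 = 7.46° is on the wrong side of the globe.)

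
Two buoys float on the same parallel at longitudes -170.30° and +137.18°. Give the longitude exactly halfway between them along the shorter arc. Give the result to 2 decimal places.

+163.44°

Signed shortest Δλ from -170.30° to +137.18° is -52.52°.
Midpoint longitude = -170.30° + (-52.52°)/2 = -170.30° − 26.26° = -196.56°.
Normalise into (−180°, 180°]: +163.44°.
(The naïve average (-170.30 + +137.18)/2 = -16.56° is on the wrong side of the globe.)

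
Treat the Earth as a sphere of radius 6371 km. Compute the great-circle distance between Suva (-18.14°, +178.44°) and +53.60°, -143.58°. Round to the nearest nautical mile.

Δλ = -143.58 − 178.44 = -322.02°; wrapped into (−180°, 180°]: 37.98°.
Δφ = 53.60 − -18.14 = 71.74°.
a = sin²(Δφ/2) + cos φ₁ · cos φ₂ · sin²(Δλ/2) = 0.403048.
c = 2·atan2(√a, √(1−a)) = 1.37566 rad → d = 6371·c ≈ 8764.30 km ≈ 4732.34 nmi.

4732 nmi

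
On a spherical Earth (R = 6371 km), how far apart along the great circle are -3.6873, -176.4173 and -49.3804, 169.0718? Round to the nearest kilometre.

Δλ = 169.0718 − -176.4173 = 345.4891°; wrapped into (−180°, 180°]: -14.5109°.
Δφ = -49.3804 − -3.6873 = -45.6931°.
a = sin²(Δφ/2) + cos φ₁ · cos φ₂ · sin²(Δλ/2) = 0.161112.
c = 2·atan2(√a, √(1−a)) = 0.82606 rad → d = 6371·c ≈ 5262.84 km.

5263 km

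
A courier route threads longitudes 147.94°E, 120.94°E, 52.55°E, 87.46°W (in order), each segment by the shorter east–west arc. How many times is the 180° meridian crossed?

Leg 1: +147.94° → +120.94°, shortest Δλ = -27.0° (west) — does not cross 180°.
Leg 2: +120.94° → +52.55°, shortest Δλ = -68.39° (west) — does not cross 180°.
Leg 3: +52.55° → -87.46°, shortest Δλ = -140.01° (west) — does not cross 180°.
Total crossings: 0.

0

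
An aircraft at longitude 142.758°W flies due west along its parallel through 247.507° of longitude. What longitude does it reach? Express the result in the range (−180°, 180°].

30.265°W

Start at -142.758°; shift −247.507° → -390.265°.
-390.265° lies outside (−180°, 180°]; add 360° → -30.265°.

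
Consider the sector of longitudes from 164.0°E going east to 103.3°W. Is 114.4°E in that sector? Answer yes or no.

No

Band width going east from +164.0° to -103.3°: ((-103.3 − 164.0) mod 360) = 92.7°.
Offset of +114.4° east of the west edge: ((114.4 − 164.0) mod 360) = 310.4°.
310.4° > 92.7° ⇒ outside.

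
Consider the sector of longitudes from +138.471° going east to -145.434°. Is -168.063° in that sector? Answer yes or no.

Band width going east from +138.471° to -145.434°: ((-145.434 − 138.471) mod 360) = 76.095°.
Offset of -168.063° east of the west edge: ((-168.063 − 138.471) mod 360) = 53.466°.
53.466° ≤ 76.095° ⇒ inside.

Yes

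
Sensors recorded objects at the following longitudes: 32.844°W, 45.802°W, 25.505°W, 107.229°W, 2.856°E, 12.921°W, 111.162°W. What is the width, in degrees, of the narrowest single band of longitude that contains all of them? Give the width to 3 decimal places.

Sort the longitudes: -111.162°, -107.229°, -45.802°, -32.844°, -25.505°, -12.921°, +2.856°.
Eastward gaps between consecutive values (wrapping around): 3.933°, 61.427°, 12.958°, 7.339°, 12.584°, 15.777°, 245.982°.
Largest gap = 245.982° ⇒ minimal covering band is its complement: 360° − 245.982° = 114.018°.
Band runs from -111.162° eastward to +2.856°.

114.018°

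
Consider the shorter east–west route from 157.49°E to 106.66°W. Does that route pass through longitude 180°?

Yes

Naïve |-106.66 − 157.49| = 264.15° > 180°, so the shorter arc goes the other way round — across 180°.
Signed shortest Δλ = ((-106.66 − 157.49 + 180) mod 360) − 180 = 95.85°.
Going east by 95.85° from +157.49° passes through 180° before reaching -106.66°.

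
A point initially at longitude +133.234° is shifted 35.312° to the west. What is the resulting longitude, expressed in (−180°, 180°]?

Start at +133.234°; shift −35.312° → +97.922°.
+97.922° already lies in (−180°, 180°].

+97.922°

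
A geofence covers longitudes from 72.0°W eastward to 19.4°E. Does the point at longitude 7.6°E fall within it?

Yes

Band width going east from -72.0° to +19.4°: ((19.4 − -72.0) mod 360) = 91.4°.
Offset of +7.6° east of the west edge: ((7.6 − -72.0) mod 360) = 79.6°.
79.6° ≤ 91.4° ⇒ inside.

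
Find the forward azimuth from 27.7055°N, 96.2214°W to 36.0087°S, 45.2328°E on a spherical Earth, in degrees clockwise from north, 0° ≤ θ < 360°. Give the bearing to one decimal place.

114.2°

Δλ = 45.2328 − -96.2214 = 141.4542°.
θ = atan2( sin Δλ · cos φ₂ , cos φ₁ · sin φ₂ − sin φ₁ · cos φ₂ · cos Δλ )
  = atan2(0.50408, -0.22636) = 114.183° → normalised to [0°, 360°): 114.183°.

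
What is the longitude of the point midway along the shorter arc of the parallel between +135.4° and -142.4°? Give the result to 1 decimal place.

+176.5°

Signed shortest Δλ from +135.4° to -142.4° is +82.2°.
Midpoint longitude = +135.4° + (+82.2°)/2 = +135.4° + 41.1° = +176.5°.
(The naïve average (+135.4 + -142.4)/2 = -3.5° is on the wrong side of the globe.)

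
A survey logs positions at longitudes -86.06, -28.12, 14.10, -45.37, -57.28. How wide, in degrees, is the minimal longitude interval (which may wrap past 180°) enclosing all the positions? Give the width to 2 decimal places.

Sort the longitudes: -86.06°, -57.28°, -45.37°, -28.12°, +14.10°.
Eastward gaps between consecutive values (wrapping around): 28.78°, 11.91°, 17.25°, 42.22°, 259.84°.
Largest gap = 259.84° ⇒ minimal covering band is its complement: 360° − 259.84° = 100.16°.
Band runs from -86.06° eastward to +14.10°.

100.16°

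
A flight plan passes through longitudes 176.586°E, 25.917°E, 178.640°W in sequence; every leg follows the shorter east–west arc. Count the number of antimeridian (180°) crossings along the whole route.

1

Leg 1: +176.586° → +25.917°, shortest Δλ = -150.669° (west) — does not cross 180°.
Leg 2: +25.917° → -178.640°, shortest Δλ = 155.443° (east) — crosses 180°.
Total crossings: 1.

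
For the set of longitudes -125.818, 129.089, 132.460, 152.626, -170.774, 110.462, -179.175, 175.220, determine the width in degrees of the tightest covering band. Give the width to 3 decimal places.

Sort the longitudes: -179.175°, -170.774°, -125.818°, +110.462°, +129.089°, +132.460°, +152.626°, +175.220°.
Eastward gaps between consecutive values (wrapping around): 8.401°, 44.956°, 236.280°, 18.627°, 3.371°, 20.166°, 22.594°, 5.605°.
Largest gap = 236.280° ⇒ minimal covering band is its complement: 360° − 236.280° = 123.720°.
Band runs from +110.462° eastward to -125.818°, crossing the antimeridian.

123.720°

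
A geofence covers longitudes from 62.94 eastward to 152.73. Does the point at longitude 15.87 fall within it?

Band width going east from +62.94° to +152.73°: ((152.73 − 62.94) mod 360) = 89.79°.
Offset of +15.87° east of the west edge: ((15.87 − 62.94) mod 360) = 312.93°.
312.93° > 89.79° ⇒ outside.

No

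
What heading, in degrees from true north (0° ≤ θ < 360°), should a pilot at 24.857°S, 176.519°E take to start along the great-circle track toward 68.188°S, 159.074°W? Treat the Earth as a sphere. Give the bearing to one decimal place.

Δλ = -159.074 − 176.519 = -335.593°; wrapped into (−180°, 180°]: 24.407°.
θ = atan2( sin Δλ · cos φ₂ , cos φ₁ · sin φ₂ − sin φ₁ · cos φ₂ · cos Δλ )
  = atan2(0.15354, -0.70017) = 167.632° → normalised to [0°, 360°): 167.632°.

167.6°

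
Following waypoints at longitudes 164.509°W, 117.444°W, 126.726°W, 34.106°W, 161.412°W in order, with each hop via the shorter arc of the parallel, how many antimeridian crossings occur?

Leg 1: -164.509° → -117.444°, shortest Δλ = 47.065° (east) — does not cross 180°.
Leg 2: -117.444° → -126.726°, shortest Δλ = -9.282° (west) — does not cross 180°.
Leg 3: -126.726° → -34.106°, shortest Δλ = 92.62° (east) — does not cross 180°.
Leg 4: -34.106° → -161.412°, shortest Δλ = -127.306° (west) — does not cross 180°.
Total crossings: 0.

0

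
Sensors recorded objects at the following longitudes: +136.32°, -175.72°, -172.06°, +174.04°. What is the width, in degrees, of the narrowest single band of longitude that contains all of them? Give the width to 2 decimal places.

51.62°

Sort the longitudes: -175.72°, -172.06°, +136.32°, +174.04°.
Eastward gaps between consecutive values (wrapping around): 3.66°, 308.38°, 37.72°, 10.24°.
Largest gap = 308.38° ⇒ minimal covering band is its complement: 360° − 308.38° = 51.62°.
Band runs from +136.32° eastward to -172.06°, crossing the antimeridian.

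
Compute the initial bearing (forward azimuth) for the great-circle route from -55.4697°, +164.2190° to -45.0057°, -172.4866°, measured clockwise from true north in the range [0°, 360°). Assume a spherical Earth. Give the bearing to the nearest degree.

64°

Δλ = -172.4866 − 164.2190 = -336.7056°; wrapped into (−180°, 180°]: 23.2944°.
θ = atan2( sin Δλ · cos φ₂ , cos φ₁ · sin φ₂ − sin φ₁ · cos φ₂ · cos Δλ )
  = atan2(0.27960, 0.13414) = 64.371° → normalised to [0°, 360°): 64.371°.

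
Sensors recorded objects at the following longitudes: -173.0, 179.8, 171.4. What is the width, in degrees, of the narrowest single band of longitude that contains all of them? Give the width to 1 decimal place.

15.6°

Sort the longitudes: -173.0°, +171.4°, +179.8°.
Eastward gaps between consecutive values (wrapping around): 344.4°, 8.4°, 7.2°.
Largest gap = 344.4° ⇒ minimal covering band is its complement: 360° − 344.4° = 15.6°.
Band runs from +171.4° eastward to -173.0°, crossing the antimeridian.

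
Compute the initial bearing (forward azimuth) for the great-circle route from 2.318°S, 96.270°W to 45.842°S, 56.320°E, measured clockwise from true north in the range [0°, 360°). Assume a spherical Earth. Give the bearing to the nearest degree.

157°

Δλ = 56.320 − -96.270 = 152.590°.
θ = atan2( sin Δλ · cos φ₂ , cos φ₁ · sin φ₂ − sin φ₁ · cos φ₂ · cos Δλ )
  = atan2(0.32070, -0.74185) = 156.621° → normalised to [0°, 360°): 156.621°.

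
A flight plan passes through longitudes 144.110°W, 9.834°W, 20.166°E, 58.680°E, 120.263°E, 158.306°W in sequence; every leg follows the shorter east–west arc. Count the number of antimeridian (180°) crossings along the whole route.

1

Leg 1: -144.110° → -9.834°, shortest Δλ = 134.276° (east) — does not cross 180°.
Leg 2: -9.834° → +20.166°, shortest Δλ = 30.0° (east) — does not cross 180°.
Leg 3: +20.166° → +58.680°, shortest Δλ = 38.514° (east) — does not cross 180°.
Leg 4: +58.680° → +120.263°, shortest Δλ = 61.583° (east) — does not cross 180°.
Leg 5: +120.263° → -158.306°, shortest Δλ = 81.431° (east) — crosses 180°.
Total crossings: 1.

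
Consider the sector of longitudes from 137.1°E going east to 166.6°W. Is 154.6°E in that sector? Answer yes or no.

Yes

Band width going east from +137.1° to -166.6°: ((-166.6 − 137.1) mod 360) = 56.3°.
Offset of +154.6° east of the west edge: ((154.6 − 137.1) mod 360) = 17.5°.
17.5° ≤ 56.3° ⇒ inside.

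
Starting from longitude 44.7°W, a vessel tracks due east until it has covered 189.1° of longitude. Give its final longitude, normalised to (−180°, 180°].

144.4°E

Start at -44.7°; shift +189.1° → +144.4°.
+144.4° already lies in (−180°, 180°].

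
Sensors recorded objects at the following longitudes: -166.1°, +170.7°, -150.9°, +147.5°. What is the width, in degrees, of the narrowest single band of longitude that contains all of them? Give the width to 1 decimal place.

Sort the longitudes: -166.1°, -150.9°, +147.5°, +170.7°.
Eastward gaps between consecutive values (wrapping around): 15.2°, 298.4°, 23.2°, 23.2°.
Largest gap = 298.4° ⇒ minimal covering band is its complement: 360° − 298.4° = 61.6°.
Band runs from +147.5° eastward to -150.9°, crossing the antimeridian.

61.6°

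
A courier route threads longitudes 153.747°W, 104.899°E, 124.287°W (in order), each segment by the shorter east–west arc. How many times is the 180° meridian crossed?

2

Leg 1: -153.747° → +104.899°, shortest Δλ = -101.354° (west) — crosses 180°.
Leg 2: +104.899° → -124.287°, shortest Δλ = 130.814° (east) — crosses 180°.
Total crossings: 2.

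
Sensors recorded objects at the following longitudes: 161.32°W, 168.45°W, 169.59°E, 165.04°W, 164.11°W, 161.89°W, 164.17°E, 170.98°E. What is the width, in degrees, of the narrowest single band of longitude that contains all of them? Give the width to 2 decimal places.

34.51°

Sort the longitudes: -168.45°, -165.04°, -164.11°, -161.89°, -161.32°, +164.17°, +169.59°, +170.98°.
Eastward gaps between consecutive values (wrapping around): 3.41°, 0.93°, 2.22°, 0.57°, 325.49°, 5.42°, 1.39°, 20.57°.
Largest gap = 325.49° ⇒ minimal covering band is its complement: 360° − 325.49° = 34.51°.
Band runs from +164.17° eastward to -161.32°, crossing the antimeridian.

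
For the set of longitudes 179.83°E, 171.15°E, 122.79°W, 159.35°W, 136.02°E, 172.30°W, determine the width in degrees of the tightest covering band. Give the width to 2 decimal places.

Sort the longitudes: -172.30°, -159.35°, -122.79°, +136.02°, +171.15°, +179.83°.
Eastward gaps between consecutive values (wrapping around): 12.95°, 36.56°, 258.81°, 35.13°, 8.68°, 7.87°.
Largest gap = 258.81° ⇒ minimal covering band is its complement: 360° − 258.81° = 101.19°.
Band runs from +136.02° eastward to -122.79°, crossing the antimeridian.

101.19°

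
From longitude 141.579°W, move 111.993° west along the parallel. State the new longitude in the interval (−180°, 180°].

Start at -141.579°; shift −111.993° → -253.572°.
-253.572° lies outside (−180°, 180°]; add 360° → +106.428°.

106.428°E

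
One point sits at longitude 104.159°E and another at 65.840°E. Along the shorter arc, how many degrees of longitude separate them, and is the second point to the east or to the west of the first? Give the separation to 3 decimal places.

38.319° west

Raw difference: 65.840 − 104.159 = -38.319°.
Normalise into (−180°, 180°]: -38.319° stays -38.319°.
Negative ⇒ the second point lies to the west; separation 38.319°.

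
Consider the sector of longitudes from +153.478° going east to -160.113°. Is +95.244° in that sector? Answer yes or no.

Band width going east from +153.478° to -160.113°: ((-160.113 − 153.478) mod 360) = 46.409°.
Offset of +95.244° east of the west edge: ((95.244 − 153.478) mod 360) = 301.766°.
301.766° > 46.409° ⇒ outside.

No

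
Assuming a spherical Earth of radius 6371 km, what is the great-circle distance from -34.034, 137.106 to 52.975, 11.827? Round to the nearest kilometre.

Δλ = 11.827 − 137.106 = -125.279°.
Δφ = 52.975 − -34.034 = 87.009°.
a = sin²(Δφ/2) + cos φ₁ · cos φ₂ · sin²(Δλ/2) = 0.867524.
c = 2·atan2(√a, √(1−a)) = 2.39653 rad → d = 6371·c ≈ 15268.32 km.

15268 km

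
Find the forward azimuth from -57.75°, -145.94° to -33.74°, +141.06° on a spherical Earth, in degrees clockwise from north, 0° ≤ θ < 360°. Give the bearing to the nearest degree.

Δλ = 141.06 − -145.94 = 287.00°; wrapped into (−180°, 180°]: -73.00°.
θ = atan2( sin Δλ · cos φ₂ , cos φ₁ · sin φ₂ − sin φ₁ · cos φ₂ · cos Δλ )
  = atan2(-0.79523, -0.09076) = -96.511° → normalised to [0°, 360°): 263.489°.

263°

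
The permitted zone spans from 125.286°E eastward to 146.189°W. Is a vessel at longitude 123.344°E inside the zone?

No

Band width going east from +125.286° to -146.189°: ((-146.189 − 125.286) mod 360) = 88.525°.
Offset of +123.344° east of the west edge: ((123.344 − 125.286) mod 360) = 358.058°.
358.058° > 88.525° ⇒ outside.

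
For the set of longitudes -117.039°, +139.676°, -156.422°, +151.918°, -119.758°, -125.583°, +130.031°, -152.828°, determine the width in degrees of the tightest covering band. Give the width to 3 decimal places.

112.930°

Sort the longitudes: -156.422°, -152.828°, -125.583°, -119.758°, -117.039°, +130.031°, +139.676°, +151.918°.
Eastward gaps between consecutive values (wrapping around): 3.594°, 27.245°, 5.825°, 2.719°, 247.070°, 9.645°, 12.242°, 51.660°.
Largest gap = 247.070° ⇒ minimal covering band is its complement: 360° − 247.070° = 112.930°.
Band runs from +130.031° eastward to -117.039°, crossing the antimeridian.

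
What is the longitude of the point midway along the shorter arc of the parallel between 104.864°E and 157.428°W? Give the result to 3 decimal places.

Signed shortest Δλ from +104.864° to -157.428° is +97.708°.
Midpoint longitude = +104.864° + (+97.708°)/2 = +104.864° + 48.854° = +153.718°.
(The naïve average (+104.864 + -157.428)/2 = -26.282° is on the wrong side of the globe.)

153.718°E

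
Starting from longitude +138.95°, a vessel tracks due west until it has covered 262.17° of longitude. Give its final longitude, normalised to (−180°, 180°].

Start at +138.95°; shift −262.17° → -123.22°.
-123.22° already lies in (−180°, 180°].

-123.22°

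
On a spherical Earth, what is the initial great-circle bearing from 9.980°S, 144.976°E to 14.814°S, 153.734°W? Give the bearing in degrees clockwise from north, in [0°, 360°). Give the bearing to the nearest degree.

101°

Δλ = -153.734 − 144.976 = -298.710°; wrapped into (−180°, 180°]: 61.290°.
θ = atan2( sin Δλ · cos φ₂ , cos φ₁ · sin φ₂ − sin φ₁ · cos φ₂ · cos Δλ )
  = atan2(0.84791, -0.17133) = 101.423° → normalised to [0°, 360°): 101.423°.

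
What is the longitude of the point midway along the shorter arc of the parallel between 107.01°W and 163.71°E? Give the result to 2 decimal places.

Signed shortest Δλ from -107.01° to +163.71° is -89.28°.
Midpoint longitude = -107.01° + (-89.28°)/2 = -107.01° − 44.64° = -151.65°.
(The naïve average (-107.01 + +163.71)/2 = 28.35° is on the wrong side of the globe.)

151.65°W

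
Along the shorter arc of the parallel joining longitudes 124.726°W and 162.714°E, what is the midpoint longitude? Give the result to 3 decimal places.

161.006°W

Signed shortest Δλ from -124.726° to +162.714° is -72.560°.
Midpoint longitude = -124.726° + (-72.560°)/2 = -124.726° − 36.280° = -161.006°.
(The naïve average (-124.726 + +162.714)/2 = 18.994° is on the wrong side of the globe.)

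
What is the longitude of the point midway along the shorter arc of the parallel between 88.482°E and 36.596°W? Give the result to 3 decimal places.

25.943°E

Signed shortest Δλ from +88.482° to -36.596° is -125.078°.
Midpoint longitude = +88.482° + (-125.078°)/2 = +88.482° − 62.539° = +25.943°.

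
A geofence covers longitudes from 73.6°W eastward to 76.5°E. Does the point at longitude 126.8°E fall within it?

No

Band width going east from -73.6° to +76.5°: ((76.5 − -73.6) mod 360) = 150.1°.
Offset of +126.8° east of the west edge: ((126.8 − -73.6) mod 360) = 200.4°.
200.4° > 150.1° ⇒ outside.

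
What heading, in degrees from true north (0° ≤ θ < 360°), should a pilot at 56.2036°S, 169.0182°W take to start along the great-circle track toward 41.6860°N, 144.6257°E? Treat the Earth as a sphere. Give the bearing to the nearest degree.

326°

Δλ = 144.6257 − -169.0182 = 313.6439°; wrapped into (−180°, 180°]: -46.3561°.
θ = atan2( sin Δλ · cos φ₂ , cos φ₁ · sin φ₂ − sin φ₁ · cos φ₂ · cos Δλ )
  = atan2(-0.54042, 0.79825) = -34.098° → normalised to [0°, 360°): 325.902°.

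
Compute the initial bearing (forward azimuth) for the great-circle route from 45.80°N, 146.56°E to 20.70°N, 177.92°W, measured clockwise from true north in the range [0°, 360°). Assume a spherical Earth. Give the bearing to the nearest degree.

Δλ = -177.92 − 146.56 = -324.48°; wrapped into (−180°, 180°]: 35.52°.
θ = atan2( sin Δλ · cos φ₂ , cos φ₁ · sin φ₂ − sin φ₁ · cos φ₂ · cos Δλ )
  = atan2(0.54348, -0.29940) = 118.850° → normalised to [0°, 360°): 118.850°.

119°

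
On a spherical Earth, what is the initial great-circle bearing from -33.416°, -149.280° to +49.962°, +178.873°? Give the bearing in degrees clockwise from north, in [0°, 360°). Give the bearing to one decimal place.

Δλ = 178.873 − -149.280 = 328.153°; wrapped into (−180°, 180°]: -31.847°.
θ = atan2( sin Δλ · cos φ₂ , cos φ₁ · sin φ₂ − sin φ₁ · cos φ₂ · cos Δλ )
  = atan2(-0.33944, 0.94000) = -19.855° → normalised to [0°, 360°): 340.145°.

340.1°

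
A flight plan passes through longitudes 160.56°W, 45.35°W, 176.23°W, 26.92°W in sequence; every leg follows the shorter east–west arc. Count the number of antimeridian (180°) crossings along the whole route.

Leg 1: -160.56° → -45.35°, shortest Δλ = 115.21° (east) — does not cross 180°.
Leg 2: -45.35° → -176.23°, shortest Δλ = -130.88° (west) — does not cross 180°.
Leg 3: -176.23° → -26.92°, shortest Δλ = 149.31° (east) — does not cross 180°.
Total crossings: 0.

0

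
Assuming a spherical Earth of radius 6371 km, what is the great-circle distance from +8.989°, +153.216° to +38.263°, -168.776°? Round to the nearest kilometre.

4997 km

Δλ = -168.776 − 153.216 = -321.992°; wrapped into (−180°, 180°]: 38.008°.
Δφ = 38.263 − 8.989 = 29.274°.
a = sin²(Δφ/2) + cos φ₁ · cos φ₂ · sin²(Δλ/2) = 0.146090.
c = 2·atan2(√a, √(1−a)) = 0.78439 rad → d = 6371·c ≈ 4997.34 km.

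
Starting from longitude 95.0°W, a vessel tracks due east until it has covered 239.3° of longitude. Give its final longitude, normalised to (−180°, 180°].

Start at -95.0°; shift +239.3° → +144.3°.
+144.3° already lies in (−180°, 180°].

144.3°E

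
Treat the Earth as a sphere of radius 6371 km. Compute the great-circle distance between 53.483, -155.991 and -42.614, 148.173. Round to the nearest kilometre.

Δλ = 148.173 − -155.991 = 304.164°; wrapped into (−180°, 180°]: -55.836°.
Δφ = -42.614 − 53.483 = -96.097°.
a = sin²(Δφ/2) + cos φ₁ · cos φ₂ · sin²(Δλ/2) = 0.649107.
c = 2·atan2(√a, √(1−a)) = 1.87362 rad → d = 6371·c ≈ 11936.82 km.

11937 km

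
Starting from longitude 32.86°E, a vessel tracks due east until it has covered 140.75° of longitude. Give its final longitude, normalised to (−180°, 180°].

173.61°E

Start at +32.86°; shift +140.75° → +173.61°.
+173.61° already lies in (−180°, 180°].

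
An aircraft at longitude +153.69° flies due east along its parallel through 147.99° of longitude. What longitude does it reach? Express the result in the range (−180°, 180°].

Start at +153.69°; shift +147.99° → +301.68°.
+301.68° lies outside (−180°, 180°]; subtract 360° → -58.32°.

-58.32°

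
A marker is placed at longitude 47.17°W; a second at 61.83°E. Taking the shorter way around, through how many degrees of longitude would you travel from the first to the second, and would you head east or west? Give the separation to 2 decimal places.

109.00° east

Raw difference: 61.83 − -47.17 = 109.0°.
Normalise into (−180°, 180°]: 109.0° stays 109.0°.
Positive ⇒ the second point lies to the east; separation 109.00°.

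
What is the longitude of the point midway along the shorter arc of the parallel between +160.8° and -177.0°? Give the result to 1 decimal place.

Signed shortest Δλ from +160.8° to -177.0° is +22.2°.
Midpoint longitude = +160.8° + (+22.2°)/2 = +160.8° + 11.1° = +171.9°.
(The naïve average (+160.8 + -177.0)/2 = -8.1° is on the wrong side of the globe.)

+171.9°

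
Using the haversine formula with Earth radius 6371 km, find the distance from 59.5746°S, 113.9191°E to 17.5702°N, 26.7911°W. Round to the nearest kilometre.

14382 km

Δλ = -26.7911 − 113.9191 = -140.7102°.
Δφ = 17.5702 − -59.5746 = 77.1448°.
a = sin²(Δφ/2) + cos φ₁ · cos φ₂ · sin²(Δλ/2) = 0.816980.
c = 2·atan2(√a, √(1−a)) = 2.25746 rad → d = 6371·c ≈ 14382.27 km.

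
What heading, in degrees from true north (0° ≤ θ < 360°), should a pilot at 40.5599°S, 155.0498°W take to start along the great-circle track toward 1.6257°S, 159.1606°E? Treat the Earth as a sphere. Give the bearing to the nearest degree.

301°

Δλ = 159.1606 − -155.0498 = 314.2104°; wrapped into (−180°, 180°]: -45.7896°.
θ = atan2( sin Δλ · cos φ₂ , cos φ₁ · sin φ₂ − sin φ₁ · cos φ₂ · cos Δλ )
  = atan2(-0.71650, 0.43168) = -58.932° → normalised to [0°, 360°): 301.068°.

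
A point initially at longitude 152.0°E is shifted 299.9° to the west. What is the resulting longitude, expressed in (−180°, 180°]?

147.9°W

Start at +152.0°; shift −299.9° → -147.9°.
-147.9° already lies in (−180°, 180°].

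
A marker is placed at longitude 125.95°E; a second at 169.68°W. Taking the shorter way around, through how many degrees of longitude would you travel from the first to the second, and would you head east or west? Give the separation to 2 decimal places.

Raw difference: -169.68 − 125.95 = -295.63°.
Normalise into (−180°, 180°]: -295.63° + 360° = 64.37°.
Positive ⇒ the second point lies to the east; separation 64.37°.

64.37° east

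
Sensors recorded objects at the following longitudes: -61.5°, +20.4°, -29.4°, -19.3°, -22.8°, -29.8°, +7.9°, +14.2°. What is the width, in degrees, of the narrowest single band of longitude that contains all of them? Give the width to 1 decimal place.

81.9°

Sort the longitudes: -61.5°, -29.8°, -29.4°, -22.8°, -19.3°, +7.9°, +14.2°, +20.4°.
Eastward gaps between consecutive values (wrapping around): 31.7°, 0.4°, 6.6°, 3.5°, 27.2°, 6.3°, 6.2°, 278.1°.
Largest gap = 278.1° ⇒ minimal covering band is its complement: 360° − 278.1° = 81.9°.
Band runs from -61.5° eastward to +20.4°.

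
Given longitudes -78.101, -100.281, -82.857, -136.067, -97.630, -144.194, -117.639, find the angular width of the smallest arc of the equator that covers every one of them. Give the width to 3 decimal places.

Sort the longitudes: -144.194°, -136.067°, -117.639°, -100.281°, -97.630°, -82.857°, -78.101°.
Eastward gaps between consecutive values (wrapping around): 8.127°, 18.428°, 17.358°, 2.651°, 14.773°, 4.756°, 293.907°.
Largest gap = 293.907° ⇒ minimal covering band is its complement: 360° − 293.907° = 66.093°.
Band runs from -144.194° eastward to -78.101°.

66.093°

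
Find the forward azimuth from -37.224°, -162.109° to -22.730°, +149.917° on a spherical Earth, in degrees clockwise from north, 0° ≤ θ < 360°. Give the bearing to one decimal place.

Δλ = 149.917 − -162.109 = 312.026°; wrapped into (−180°, 180°]: -47.974°.
θ = atan2( sin Δλ · cos φ₂ , cos φ₁ · sin φ₂ − sin φ₁ · cos φ₂ · cos Δλ )
  = atan2(-0.68515, 0.06586) = -84.509° → normalised to [0°, 360°): 275.491°.

275.5°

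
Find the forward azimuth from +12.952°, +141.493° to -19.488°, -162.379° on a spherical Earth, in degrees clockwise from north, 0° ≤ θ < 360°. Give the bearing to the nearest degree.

120°

Δλ = -162.379 − 141.493 = -303.872°; wrapped into (−180°, 180°]: 56.128°.
θ = atan2( sin Δλ · cos φ₂ , cos φ₁ · sin φ₂ − sin φ₁ · cos φ₂ · cos Δλ )
  = atan2(0.78272, -0.44288) = 119.502° → normalised to [0°, 360°): 119.502°.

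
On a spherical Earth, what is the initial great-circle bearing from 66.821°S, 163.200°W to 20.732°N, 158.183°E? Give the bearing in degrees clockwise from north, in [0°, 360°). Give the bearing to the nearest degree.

324°

Δλ = 158.183 − -163.200 = 321.383°; wrapped into (−180°, 180°]: -38.617°.
θ = atan2( sin Δλ · cos φ₂ , cos φ₁ · sin φ₂ − sin φ₁ · cos φ₂ · cos Δλ )
  = atan2(-0.58370, 0.81109) = -35.741° → normalised to [0°, 360°): 324.259°.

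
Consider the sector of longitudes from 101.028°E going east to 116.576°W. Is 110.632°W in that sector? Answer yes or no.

No

Band width going east from +101.028° to -116.576°: ((-116.576 − 101.028) mod 360) = 142.396°.
Offset of -110.632° east of the west edge: ((-110.632 − 101.028) mod 360) = 148.340°.
148.340° > 142.396° ⇒ outside.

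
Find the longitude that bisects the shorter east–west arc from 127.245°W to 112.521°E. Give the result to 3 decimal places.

Signed shortest Δλ from -127.245° to +112.521° is -120.234°.
Midpoint longitude = -127.245° + (-120.234°)/2 = -127.245° − 60.117° = -187.362°.
Normalise into (−180°, 180°]: +172.638°.
(The naïve average (-127.245 + +112.521)/2 = -7.362° is on the wrong side of the globe.)

172.638°E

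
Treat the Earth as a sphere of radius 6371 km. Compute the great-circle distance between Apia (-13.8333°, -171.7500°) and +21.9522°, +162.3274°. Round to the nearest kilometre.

4881 km

Δλ = 162.3274 − -171.7500 = 334.0774°; wrapped into (−180°, 180°]: -25.9226°.
Δφ = 21.9522 − -13.8333 = 35.7855°.
a = sin²(Δφ/2) + cos φ₁ · cos φ₂ · sin²(Δλ/2) = 0.139701.
c = 2·atan2(√a, √(1−a)) = 0.76613 rad → d = 6371·c ≈ 4881.02 km.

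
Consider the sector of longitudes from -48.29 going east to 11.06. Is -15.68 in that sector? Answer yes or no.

Yes

Band width going east from -48.29° to +11.06°: ((11.06 − -48.29) mod 360) = 59.35°.
Offset of -15.68° east of the west edge: ((-15.68 − -48.29) mod 360) = 32.61°.
32.61° ≤ 59.35° ⇒ inside.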